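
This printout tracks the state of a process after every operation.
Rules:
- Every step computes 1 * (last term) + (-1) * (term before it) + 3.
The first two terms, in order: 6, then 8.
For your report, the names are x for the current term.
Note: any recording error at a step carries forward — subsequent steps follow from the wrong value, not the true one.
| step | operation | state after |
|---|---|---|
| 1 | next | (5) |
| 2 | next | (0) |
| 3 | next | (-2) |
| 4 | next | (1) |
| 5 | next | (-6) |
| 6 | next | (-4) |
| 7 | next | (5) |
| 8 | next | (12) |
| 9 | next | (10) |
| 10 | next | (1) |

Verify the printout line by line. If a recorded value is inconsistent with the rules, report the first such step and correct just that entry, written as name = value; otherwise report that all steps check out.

step 5, x = 6

Recomputing the run from the initial state:
step 1: x = 5
step 2: x = 0
step 3: x = -2
step 4: x = 1
step 5: x = 6
step 6: x = 8
step 7: x = 5
step 8: x = 0
step 9: x = -2
step 10: x = 1
The first disagreement with the printout is at step 5, where the value should be x = 6.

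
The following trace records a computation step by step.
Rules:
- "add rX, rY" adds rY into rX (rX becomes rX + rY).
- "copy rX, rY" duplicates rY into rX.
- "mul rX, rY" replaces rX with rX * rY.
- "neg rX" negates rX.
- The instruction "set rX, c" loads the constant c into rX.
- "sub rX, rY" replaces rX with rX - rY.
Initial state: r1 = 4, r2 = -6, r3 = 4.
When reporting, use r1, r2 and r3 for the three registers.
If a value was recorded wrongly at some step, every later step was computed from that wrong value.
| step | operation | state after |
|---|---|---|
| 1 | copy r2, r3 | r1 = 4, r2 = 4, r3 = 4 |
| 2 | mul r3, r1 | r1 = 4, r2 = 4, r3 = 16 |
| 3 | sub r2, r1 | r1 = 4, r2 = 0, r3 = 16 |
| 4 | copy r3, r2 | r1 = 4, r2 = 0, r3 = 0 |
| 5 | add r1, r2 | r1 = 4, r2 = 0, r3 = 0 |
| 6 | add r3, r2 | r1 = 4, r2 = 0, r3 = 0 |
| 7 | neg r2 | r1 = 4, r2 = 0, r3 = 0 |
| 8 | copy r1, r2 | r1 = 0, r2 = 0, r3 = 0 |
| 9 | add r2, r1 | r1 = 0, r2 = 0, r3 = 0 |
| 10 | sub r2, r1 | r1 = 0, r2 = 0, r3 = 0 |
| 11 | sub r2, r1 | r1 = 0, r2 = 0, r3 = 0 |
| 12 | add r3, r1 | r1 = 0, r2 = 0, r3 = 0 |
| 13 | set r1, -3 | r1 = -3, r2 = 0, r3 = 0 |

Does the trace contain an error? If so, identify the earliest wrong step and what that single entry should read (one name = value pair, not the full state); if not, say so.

no error

step 1: r2 = 4 -> exactly as logged
step 2: r3 = 4 * 4 = 16 -> same as recorded
step 3: r2 = 4 - 4 = 0 -> matches
step 4: r3 = 0 -> verified
step 5: r1 = 4 + 0 = 4 -> confirmed correct
step 6: r3 = 0 + 0 = 0 -> exactly as logged
step 7: r2 = -(0) = 0 -> confirmed correct
step 8: r1 = 0 -> same as recorded
step 9: r2 = 0 + 0 = 0 -> confirmed correct
step 10: r2 = 0 - 0 = 0 -> checks out
step 11: r2 = 0 - 0 = 0 -> no discrepancy
step 12: r3 = 0 + 0 = 0 -> in agreement
step 13: r1 = -3 -> in agreement
The recomputation confirms every line.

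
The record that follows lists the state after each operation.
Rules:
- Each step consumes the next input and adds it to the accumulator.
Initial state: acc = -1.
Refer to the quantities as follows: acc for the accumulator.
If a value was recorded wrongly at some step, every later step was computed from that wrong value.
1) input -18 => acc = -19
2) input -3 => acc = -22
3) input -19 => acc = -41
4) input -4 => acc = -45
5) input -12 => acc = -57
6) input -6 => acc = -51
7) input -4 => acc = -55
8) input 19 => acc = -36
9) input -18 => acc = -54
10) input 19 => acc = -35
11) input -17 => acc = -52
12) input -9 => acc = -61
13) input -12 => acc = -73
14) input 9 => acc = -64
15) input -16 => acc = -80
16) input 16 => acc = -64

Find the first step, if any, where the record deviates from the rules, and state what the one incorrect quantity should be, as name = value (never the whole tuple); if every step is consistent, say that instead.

step 6, acc = -63

Step 1: acc = -1 + -18 = -19 — verified.
Step 2: acc = -19 + -3 = -22 — verified.
Step 3: acc = -22 + -19 = -41 — in agreement.
Step 4: acc = -41 + -4 = -45 — checks out.
Step 5: acc = -45 + -12 = -57 — no discrepancy.
Step 6: acc = -57 + -6 = -63 — this is not what the record shows.
The audit stops at step 6: the recorded entry is wrong and should be acc = -63.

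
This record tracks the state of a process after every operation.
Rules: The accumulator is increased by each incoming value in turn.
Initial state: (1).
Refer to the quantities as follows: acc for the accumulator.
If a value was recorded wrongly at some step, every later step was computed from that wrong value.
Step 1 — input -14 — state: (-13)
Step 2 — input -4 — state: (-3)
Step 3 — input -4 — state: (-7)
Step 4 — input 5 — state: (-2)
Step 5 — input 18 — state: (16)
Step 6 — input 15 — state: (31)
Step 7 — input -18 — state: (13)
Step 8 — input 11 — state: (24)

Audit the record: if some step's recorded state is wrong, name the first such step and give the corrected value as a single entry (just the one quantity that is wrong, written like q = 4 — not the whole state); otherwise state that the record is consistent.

step 2, acc = -17

Recomputing the run from the initial state:
step 1: acc = -13
step 2: acc = -17
step 3: acc = -21
step 4: acc = -16
step 5: acc = 2
step 6: acc = 17
step 7: acc = -1
step 8: acc = 10
The first disagreement with the record is at step 2, where the value should be acc = -17.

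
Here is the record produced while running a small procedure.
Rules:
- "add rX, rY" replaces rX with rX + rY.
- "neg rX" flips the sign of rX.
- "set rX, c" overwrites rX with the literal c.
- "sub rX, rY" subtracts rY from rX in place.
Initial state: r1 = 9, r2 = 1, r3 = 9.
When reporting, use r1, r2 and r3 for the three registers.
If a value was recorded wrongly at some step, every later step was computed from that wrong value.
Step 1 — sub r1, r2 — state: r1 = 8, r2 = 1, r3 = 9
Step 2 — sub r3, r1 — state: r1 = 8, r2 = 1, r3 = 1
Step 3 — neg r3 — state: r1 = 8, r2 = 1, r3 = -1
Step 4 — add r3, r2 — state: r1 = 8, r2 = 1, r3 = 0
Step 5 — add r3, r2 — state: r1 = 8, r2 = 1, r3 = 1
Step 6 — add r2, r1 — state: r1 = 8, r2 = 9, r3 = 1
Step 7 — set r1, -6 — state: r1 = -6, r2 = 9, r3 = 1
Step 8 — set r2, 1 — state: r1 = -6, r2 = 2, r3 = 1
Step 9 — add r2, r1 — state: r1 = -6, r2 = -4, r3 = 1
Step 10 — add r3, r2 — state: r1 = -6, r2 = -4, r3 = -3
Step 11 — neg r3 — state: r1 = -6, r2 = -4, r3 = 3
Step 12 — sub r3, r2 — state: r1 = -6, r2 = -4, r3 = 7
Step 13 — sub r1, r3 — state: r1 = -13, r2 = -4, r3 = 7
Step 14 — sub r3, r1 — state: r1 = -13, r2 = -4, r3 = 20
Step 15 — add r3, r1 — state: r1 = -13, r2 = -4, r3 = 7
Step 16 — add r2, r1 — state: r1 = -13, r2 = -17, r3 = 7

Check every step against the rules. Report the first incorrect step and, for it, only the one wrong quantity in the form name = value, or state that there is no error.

step 1: r1 = 9 - 1 = 8 -> agrees with the record
step 2: r3 = 9 - 8 = 1 -> agrees with the record
step 3: r3 = -(1) = -1 -> no discrepancy
step 4: r3 = -1 + 1 = 0 -> no discrepancy
step 5: r3 = 0 + 1 = 1 -> verified
step 6: r2 = 1 + 8 = 9 -> matches
step 7: r1 = -6 -> agrees with the record
step 8: r2 = 1 -> first mismatch against the record
The audit stops at step 8: the recorded entry is wrong and should be r2 = 1.

step 8, r2 = 1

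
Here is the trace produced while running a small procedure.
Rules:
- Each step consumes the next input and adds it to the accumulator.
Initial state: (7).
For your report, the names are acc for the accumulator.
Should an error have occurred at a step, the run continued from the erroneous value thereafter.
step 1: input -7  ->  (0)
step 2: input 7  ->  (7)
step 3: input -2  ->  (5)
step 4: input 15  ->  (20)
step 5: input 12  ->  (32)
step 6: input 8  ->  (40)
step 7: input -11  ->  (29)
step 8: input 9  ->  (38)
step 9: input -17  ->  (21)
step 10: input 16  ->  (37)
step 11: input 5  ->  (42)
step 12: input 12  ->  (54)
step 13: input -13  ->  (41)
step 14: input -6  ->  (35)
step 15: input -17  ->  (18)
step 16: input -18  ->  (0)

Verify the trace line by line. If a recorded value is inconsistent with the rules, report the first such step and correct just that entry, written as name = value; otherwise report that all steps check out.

step 1: acc = 7 + -7 = 0 -> no discrepancy
step 2: acc = 0 + 7 = 7 -> confirmed correct
step 3: acc = 7 + -2 = 5 -> checks out
step 4: acc = 5 + 15 = 20 -> verified
step 5: acc = 20 + 12 = 32 -> exactly as logged
step 6: acc = 32 + 8 = 40 -> in agreement
step 7: acc = 40 + -11 = 29 -> matches
step 8: acc = 29 + 9 = 38 -> verified
step 9: acc = 38 + -17 = 21 -> matches
step 10: acc = 21 + 16 = 37 -> confirmed correct
step 11: acc = 37 + 5 = 42 -> no discrepancy
step 12: acc = 42 + 12 = 54 -> same as recorded
step 13: acc = 54 + -13 = 41 -> consistent with the trace
step 14: acc = 41 + -6 = 35 -> exactly as logged
step 15: acc = 35 + -17 = 18 -> checks out
step 16: acc = 18 + -18 = 0 -> same as recorded
All entries verified; no error found.

no error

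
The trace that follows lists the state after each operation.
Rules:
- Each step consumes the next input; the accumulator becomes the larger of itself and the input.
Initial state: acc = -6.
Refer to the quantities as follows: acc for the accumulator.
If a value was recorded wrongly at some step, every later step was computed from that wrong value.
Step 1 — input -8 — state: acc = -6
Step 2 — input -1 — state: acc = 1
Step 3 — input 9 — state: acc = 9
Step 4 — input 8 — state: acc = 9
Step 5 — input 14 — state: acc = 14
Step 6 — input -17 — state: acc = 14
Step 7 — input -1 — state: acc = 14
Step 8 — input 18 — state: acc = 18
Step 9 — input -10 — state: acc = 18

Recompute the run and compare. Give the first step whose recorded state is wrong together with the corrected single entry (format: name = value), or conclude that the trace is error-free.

step 2, acc = -1

step 1: acc = max(-6, -8) = -6 -> matches
step 2: acc = max(-6, -1) = -1 -> not what was recorded
First deviation found at step 2; the corrected entry is acc = -1.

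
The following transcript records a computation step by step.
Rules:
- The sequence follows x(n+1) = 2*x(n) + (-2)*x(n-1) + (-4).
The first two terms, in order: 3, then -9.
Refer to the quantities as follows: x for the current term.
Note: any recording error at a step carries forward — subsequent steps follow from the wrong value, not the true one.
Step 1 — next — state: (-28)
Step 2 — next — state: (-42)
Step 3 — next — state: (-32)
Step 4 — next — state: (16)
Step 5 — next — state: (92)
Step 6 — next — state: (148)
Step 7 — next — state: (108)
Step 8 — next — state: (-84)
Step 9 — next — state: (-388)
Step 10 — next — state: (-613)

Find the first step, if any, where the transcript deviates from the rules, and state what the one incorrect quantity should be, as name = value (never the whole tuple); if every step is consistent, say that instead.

Step 1: x = 2*(-9) + (-2)*(3) + (-4) = -28 — exactly as logged.
Step 2: x = 2*(-28) + (-2)*(-9) + (-4) = -42 — agrees with the transcript.
Step 3: x = 2*(-42) + (-2)*(-28) + (-4) = -32 — agrees with the transcript.
Step 4: x = 2*(-32) + (-2)*(-42) + (-4) = 16 — consistent with the transcript.
Step 5: x = 2*(16) + (-2)*(-32) + (-4) = 92 — consistent with the transcript.
Step 6: x = 2*(92) + (-2)*(16) + (-4) = 148 — agrees with the transcript.
Step 7: x = 2*(148) + (-2)*(92) + (-4) = 108 — agrees with the transcript.
Step 8: x = 2*(108) + (-2)*(148) + (-4) = -84 — verified.
Step 9: x = 2*(-84) + (-2)*(108) + (-4) = -388 — verified.
Step 10: x = 2*(-388) + (-2)*(-84) + (-4) = -612 — the recorded entry deviates here.
First deviation found at step 10; the corrected entry is x = -612.

step 10, x = -612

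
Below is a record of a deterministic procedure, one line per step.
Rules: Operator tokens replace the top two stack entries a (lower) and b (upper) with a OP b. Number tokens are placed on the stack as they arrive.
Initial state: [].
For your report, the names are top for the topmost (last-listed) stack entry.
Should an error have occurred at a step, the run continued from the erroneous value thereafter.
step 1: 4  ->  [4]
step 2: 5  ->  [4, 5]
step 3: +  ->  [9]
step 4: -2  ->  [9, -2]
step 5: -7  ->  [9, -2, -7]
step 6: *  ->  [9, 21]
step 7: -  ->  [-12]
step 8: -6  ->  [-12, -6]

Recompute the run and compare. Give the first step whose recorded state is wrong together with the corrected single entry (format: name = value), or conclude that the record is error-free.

Recomputing the run from the initial state:
step 1: [4]
step 2: [4, 5]
step 3: [9]
step 4: [9, -2]
step 5: [9, -2, -7]
step 6: [9, 14]
step 7: [-5]
step 8: [-5, -6]
The first disagreement with the record is at step 6, where the value should be top = 14.

step 6, top = 14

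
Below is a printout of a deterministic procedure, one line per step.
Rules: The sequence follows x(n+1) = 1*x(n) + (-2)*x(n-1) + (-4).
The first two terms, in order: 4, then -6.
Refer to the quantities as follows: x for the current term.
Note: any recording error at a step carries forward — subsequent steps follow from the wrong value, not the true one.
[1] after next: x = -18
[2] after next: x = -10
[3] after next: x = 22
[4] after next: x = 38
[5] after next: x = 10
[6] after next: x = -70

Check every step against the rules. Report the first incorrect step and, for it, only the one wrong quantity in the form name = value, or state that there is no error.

step 5, x = -10

Recomputing the run from the initial state:
step 1: x = -18
step 2: x = -10
step 3: x = 22
step 4: x = 38
step 5: x = -10
step 6: x = -90
The first disagreement with the printout is at step 5, where the value should be x = -10.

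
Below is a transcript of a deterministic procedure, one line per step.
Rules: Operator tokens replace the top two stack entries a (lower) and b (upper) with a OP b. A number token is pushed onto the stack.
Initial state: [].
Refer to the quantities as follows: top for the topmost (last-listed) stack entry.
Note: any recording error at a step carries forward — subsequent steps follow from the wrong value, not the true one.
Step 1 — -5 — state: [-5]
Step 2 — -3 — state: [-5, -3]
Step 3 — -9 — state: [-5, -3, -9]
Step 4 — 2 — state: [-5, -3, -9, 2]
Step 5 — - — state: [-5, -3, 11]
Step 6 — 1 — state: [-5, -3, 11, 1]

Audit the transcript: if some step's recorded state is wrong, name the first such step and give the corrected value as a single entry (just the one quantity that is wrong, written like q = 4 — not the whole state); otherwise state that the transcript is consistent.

step 5, top = -11

Recomputing the run from the initial state:
step 1: [-5]
step 2: [-5, -3]
step 3: [-5, -3, -9]
step 4: [-5, -3, -9, 2]
step 5: [-5, -3, -11]
step 6: [-5, -3, -11, 1]
The first disagreement with the transcript is at step 5, where the value should be top = -11.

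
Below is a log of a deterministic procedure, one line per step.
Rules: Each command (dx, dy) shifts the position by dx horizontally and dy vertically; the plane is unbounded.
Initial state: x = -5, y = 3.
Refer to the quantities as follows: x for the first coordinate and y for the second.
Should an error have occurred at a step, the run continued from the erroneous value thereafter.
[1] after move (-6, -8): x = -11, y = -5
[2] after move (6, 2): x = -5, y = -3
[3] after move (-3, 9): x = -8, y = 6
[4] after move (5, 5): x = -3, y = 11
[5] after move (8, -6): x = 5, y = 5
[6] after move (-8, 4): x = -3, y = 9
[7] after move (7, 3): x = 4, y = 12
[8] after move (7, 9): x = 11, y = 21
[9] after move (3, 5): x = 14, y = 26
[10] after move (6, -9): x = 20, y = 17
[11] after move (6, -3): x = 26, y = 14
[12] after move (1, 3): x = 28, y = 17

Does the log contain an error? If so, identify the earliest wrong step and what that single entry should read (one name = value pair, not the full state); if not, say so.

1. x = -5 + (-6) = -11, y = 3 + (-8) = -5 (verified)
2. x = -11 + (6) = -5, y = -5 + (2) = -3 (exactly as logged)
3. x = -5 + (-3) = -8, y = -3 + (9) = 6 (exactly as logged)
4. x = -8 + (5) = -3, y = 6 + (5) = 11 (exactly as logged)
5. x = -3 + (8) = 5, y = 11 + (-6) = 5 (no discrepancy)
6. x = 5 + (-8) = -3, y = 5 + (4) = 9 (consistent with the log)
7. x = -3 + (7) = 4, y = 9 + (3) = 12 (matches)
8. x = 4 + (7) = 11, y = 12 + (9) = 21 (no discrepancy)
9. x = 11 + (3) = 14, y = 21 + (5) = 26 (no discrepancy)
10. x = 14 + (6) = 20, y = 26 + (-9) = 17 (verified)
11. x = 20 + (6) = 26, y = 17 + (-3) = 14 (matches)
12. x = 26 + (1) = 27, y = 14 + (3) = 17 (not what was recorded)
Conclusion: step 12 carries the first error; the entry should be x = 27.

step 12, x = 27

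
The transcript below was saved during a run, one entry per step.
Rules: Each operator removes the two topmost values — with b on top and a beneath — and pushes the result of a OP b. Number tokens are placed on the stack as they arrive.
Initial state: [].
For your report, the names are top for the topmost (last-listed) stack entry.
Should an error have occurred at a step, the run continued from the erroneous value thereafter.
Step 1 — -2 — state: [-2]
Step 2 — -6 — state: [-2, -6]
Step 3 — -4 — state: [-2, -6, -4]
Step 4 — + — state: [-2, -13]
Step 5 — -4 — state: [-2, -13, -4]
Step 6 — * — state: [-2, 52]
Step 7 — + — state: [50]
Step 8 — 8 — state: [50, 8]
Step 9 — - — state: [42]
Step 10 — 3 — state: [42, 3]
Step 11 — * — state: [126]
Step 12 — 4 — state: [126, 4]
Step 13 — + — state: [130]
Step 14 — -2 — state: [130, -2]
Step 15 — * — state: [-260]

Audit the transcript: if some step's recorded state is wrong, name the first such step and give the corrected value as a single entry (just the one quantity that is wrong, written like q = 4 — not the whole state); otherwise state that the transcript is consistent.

Step 1: push -2: top = -2 — exactly as logged.
Step 2: push -6: top = -6 — consistent with the transcript.
Step 3: push -4: top = -4 — in agreement.
Step 4: -6 + -4 = -10 — first mismatch against the transcript.
Conclusion: step 4 carries the first error; the entry should be top = -10.

step 4, top = -10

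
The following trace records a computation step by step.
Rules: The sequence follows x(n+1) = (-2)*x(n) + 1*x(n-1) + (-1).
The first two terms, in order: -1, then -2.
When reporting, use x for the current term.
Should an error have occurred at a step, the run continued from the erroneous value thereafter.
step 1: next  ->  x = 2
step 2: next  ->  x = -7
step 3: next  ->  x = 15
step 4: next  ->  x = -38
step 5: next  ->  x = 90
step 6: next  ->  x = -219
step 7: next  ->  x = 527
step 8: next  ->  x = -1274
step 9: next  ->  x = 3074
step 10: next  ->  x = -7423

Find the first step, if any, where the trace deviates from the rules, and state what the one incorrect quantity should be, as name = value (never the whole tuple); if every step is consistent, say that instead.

no error

step 1: x = -2*(-2) + (1)*(-1) + (-1) = 2 -> in agreement
step 2: x = -2*(2) + (1)*(-2) + (-1) = -7 -> verified
step 3: x = -2*(-7) + (1)*(2) + (-1) = 15 -> matches
step 4: x = -2*(15) + (1)*(-7) + (-1) = -38 -> no discrepancy
step 5: x = -2*(-38) + (1)*(15) + (-1) = 90 -> same as recorded
step 6: x = -2*(90) + (1)*(-38) + (-1) = -219 -> verified
step 7: x = -2*(-219) + (1)*(90) + (-1) = 527 -> no discrepancy
step 8: x = -2*(527) + (1)*(-219) + (-1) = -1274 -> exactly as logged
step 9: x = -2*(-1274) + (1)*(527) + (-1) = 3074 -> no discrepancy
step 10: x = -2*(3074) + (1)*(-1274) + (-1) = -7423 -> exactly as logged
The recomputation confirms every line.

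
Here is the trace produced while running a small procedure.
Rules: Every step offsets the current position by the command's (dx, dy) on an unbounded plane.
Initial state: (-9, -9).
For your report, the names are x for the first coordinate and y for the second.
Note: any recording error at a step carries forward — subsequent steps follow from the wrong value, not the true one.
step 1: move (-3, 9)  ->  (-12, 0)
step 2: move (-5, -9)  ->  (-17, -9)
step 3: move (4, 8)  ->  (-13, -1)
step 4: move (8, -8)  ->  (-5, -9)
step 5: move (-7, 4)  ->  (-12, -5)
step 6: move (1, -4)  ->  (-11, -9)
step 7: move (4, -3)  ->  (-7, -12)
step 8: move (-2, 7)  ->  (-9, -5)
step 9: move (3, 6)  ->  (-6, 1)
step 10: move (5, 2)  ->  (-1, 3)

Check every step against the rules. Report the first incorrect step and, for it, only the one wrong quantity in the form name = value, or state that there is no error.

no error

1. x = -9 + (-3) = -12, y = -9 + (9) = 0 (exactly as logged)
2. x = -12 + (-5) = -17, y = 0 + (-9) = -9 (confirmed correct)
3. x = -17 + (4) = -13, y = -9 + (8) = -1 (agrees with the trace)
4. x = -13 + (8) = -5, y = -1 + (-8) = -9 (in agreement)
5. x = -5 + (-7) = -12, y = -9 + (4) = -5 (no discrepancy)
6. x = -12 + (1) = -11, y = -5 + (-4) = -9 (in agreement)
7. x = -11 + (4) = -7, y = -9 + (-3) = -12 (matches)
8. x = -7 + (-2) = -9, y = -12 + (7) = -5 (consistent with the trace)
9. x = -9 + (3) = -6, y = -5 + (6) = 1 (in agreement)
10. x = -6 + (5) = -1, y = 1 + (2) = 3 (exactly as logged)
All steps check out; nothing to correct.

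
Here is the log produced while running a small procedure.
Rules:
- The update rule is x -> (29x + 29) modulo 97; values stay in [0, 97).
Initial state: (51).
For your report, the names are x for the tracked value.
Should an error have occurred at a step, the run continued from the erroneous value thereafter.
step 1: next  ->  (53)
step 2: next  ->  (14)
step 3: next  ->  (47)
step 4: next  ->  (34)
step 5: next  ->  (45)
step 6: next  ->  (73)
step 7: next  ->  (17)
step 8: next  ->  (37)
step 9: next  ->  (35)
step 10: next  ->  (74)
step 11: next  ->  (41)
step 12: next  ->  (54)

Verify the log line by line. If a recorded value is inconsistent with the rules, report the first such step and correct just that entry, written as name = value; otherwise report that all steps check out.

step 7, x = 12

1. x = (29*51 + 29) mod 97 = 53 (checks out)
2. x = (29*53 + 29) mod 97 = 14 (agrees with the log)
3. x = (29*14 + 29) mod 97 = 47 (confirmed correct)
4. x = (29*47 + 29) mod 97 = 34 (confirmed correct)
5. x = (29*34 + 29) mod 97 = 45 (no discrepancy)
6. x = (29*45 + 29) mod 97 = 73 (in agreement)
7. x = (29*73 + 29) mod 97 = 12 (the recorded entry deviates here)
So the first discrepancy is step 7, where the right value is x = 12.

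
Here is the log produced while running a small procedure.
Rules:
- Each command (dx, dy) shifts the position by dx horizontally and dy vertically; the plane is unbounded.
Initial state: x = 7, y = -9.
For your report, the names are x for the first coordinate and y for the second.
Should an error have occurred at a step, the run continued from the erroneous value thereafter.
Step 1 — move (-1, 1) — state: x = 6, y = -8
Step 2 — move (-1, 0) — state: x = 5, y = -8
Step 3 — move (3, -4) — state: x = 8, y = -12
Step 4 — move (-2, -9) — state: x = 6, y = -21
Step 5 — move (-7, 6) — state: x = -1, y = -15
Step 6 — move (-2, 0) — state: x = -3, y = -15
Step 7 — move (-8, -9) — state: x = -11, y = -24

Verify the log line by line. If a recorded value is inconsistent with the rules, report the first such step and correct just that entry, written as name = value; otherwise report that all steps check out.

Recomputing the run from the initial state:
step 1: x = 6, y = -8
step 2: x = 5, y = -8
step 3: x = 8, y = -12
step 4: x = 6, y = -21
step 5: x = -1, y = -15
step 6: x = -3, y = -15
step 7: x = -11, y = -24
This matches the log at every step.

no error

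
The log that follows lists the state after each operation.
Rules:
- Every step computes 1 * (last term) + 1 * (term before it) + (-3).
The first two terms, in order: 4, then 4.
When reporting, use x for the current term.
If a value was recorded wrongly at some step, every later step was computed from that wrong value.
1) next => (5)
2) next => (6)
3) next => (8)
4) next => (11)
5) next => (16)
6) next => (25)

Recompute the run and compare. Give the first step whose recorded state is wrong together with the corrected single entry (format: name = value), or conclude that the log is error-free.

step 6, x = 24

Recomputing the run from the initial state:
step 1: x = 5
step 2: x = 6
step 3: x = 8
step 4: x = 11
step 5: x = 16
step 6: x = 24
The first disagreement with the log is at step 6, where the value should be x = 24.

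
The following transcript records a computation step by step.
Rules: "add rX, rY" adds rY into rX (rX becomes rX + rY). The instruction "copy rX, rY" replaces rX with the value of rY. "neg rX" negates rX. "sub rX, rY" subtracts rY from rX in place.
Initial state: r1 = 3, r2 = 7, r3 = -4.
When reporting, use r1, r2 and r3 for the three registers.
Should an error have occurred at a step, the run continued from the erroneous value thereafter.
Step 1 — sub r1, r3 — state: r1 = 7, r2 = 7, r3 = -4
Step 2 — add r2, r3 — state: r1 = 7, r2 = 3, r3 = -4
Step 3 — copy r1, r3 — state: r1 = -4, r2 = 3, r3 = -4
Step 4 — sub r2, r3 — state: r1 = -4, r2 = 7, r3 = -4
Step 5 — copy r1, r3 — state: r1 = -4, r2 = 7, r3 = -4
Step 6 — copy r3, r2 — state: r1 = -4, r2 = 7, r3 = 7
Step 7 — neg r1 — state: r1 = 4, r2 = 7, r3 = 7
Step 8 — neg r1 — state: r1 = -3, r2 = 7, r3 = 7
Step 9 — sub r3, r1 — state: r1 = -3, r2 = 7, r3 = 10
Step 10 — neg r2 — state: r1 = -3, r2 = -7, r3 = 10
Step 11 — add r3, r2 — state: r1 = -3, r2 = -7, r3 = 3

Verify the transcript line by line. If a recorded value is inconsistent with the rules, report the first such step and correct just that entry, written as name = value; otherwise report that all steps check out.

step 8, r1 = -4

step 1: r1 = 3 - -4 = 7 -> agrees with the transcript
step 2: r2 = 7 + -4 = 3 -> verified
step 3: r1 = -4 -> checks out
step 4: r2 = 3 - -4 = 7 -> in agreement
step 5: r1 = -4 -> agrees with the transcript
step 6: r3 = 7 -> consistent with the transcript
step 7: r1 = -(-4) = 4 -> agrees with the transcript
step 8: r1 = -(4) = -4 -> not what was recorded
That makes step 8 the first incorrect line — r1 = -4 is what it should show.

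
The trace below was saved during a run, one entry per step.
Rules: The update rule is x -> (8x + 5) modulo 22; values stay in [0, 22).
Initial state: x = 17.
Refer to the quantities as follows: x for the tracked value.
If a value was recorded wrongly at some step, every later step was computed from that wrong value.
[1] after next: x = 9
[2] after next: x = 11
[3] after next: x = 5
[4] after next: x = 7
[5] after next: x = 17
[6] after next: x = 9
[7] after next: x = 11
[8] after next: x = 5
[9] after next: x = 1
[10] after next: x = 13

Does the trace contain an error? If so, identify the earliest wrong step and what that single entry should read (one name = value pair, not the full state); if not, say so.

Recomputing the run from the initial state:
step 1: x = 9
step 2: x = 11
step 3: x = 5
step 4: x = 1
step 5: x = 13
step 6: x = 21
step 7: x = 19
step 8: x = 3
step 9: x = 7
step 10: x = 17
The first disagreement with the trace is at step 4, where the value should be x = 1.

step 4, x = 1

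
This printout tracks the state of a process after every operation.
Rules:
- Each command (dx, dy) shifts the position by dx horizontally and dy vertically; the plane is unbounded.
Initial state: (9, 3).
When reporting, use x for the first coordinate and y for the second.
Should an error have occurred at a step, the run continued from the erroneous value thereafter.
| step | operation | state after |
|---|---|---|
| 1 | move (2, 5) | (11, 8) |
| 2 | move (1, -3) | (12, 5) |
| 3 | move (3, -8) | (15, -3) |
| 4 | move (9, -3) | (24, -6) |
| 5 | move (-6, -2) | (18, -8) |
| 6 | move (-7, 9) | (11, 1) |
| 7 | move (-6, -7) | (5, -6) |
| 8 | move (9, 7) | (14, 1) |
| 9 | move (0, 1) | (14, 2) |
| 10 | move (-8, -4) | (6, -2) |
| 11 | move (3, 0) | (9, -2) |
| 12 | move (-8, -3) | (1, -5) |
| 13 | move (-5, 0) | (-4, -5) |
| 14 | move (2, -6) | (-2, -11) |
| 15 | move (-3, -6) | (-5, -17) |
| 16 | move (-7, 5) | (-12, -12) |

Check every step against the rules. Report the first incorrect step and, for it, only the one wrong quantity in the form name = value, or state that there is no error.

no error

1. x = 9 + (2) = 11, y = 3 + (5) = 8 (confirmed correct)
2. x = 11 + (1) = 12, y = 8 + (-3) = 5 (exactly as logged)
3. x = 12 + (3) = 15, y = 5 + (-8) = -3 (no discrepancy)
4. x = 15 + (9) = 24, y = -3 + (-3) = -6 (exactly as logged)
5. x = 24 + (-6) = 18, y = -6 + (-2) = -8 (agrees with the printout)
6. x = 18 + (-7) = 11, y = -8 + (9) = 1 (same as recorded)
7. x = 11 + (-6) = 5, y = 1 + (-7) = -6 (exactly as logged)
8. x = 5 + (9) = 14, y = -6 + (7) = 1 (confirmed correct)
9. x = 14 + (0) = 14, y = 1 + (1) = 2 (agrees with the printout)
10. x = 14 + (-8) = 6, y = 2 + (-4) = -2 (consistent with the printout)
11. x = 6 + (3) = 9, y = -2 + (0) = -2 (same as recorded)
12. x = 9 + (-8) = 1, y = -2 + (-3) = -5 (verified)
13. x = 1 + (-5) = -4, y = -5 + (0) = -5 (agrees with the printout)
14. x = -4 + (2) = -2, y = -5 + (-6) = -11 (exactly as logged)
15. x = -2 + (-3) = -5, y = -11 + (-6) = -17 (consistent with the printout)
16. x = -5 + (-7) = -12, y = -17 + (5) = -12 (checks out)
The whole run recomputes cleanly — no discrepancies.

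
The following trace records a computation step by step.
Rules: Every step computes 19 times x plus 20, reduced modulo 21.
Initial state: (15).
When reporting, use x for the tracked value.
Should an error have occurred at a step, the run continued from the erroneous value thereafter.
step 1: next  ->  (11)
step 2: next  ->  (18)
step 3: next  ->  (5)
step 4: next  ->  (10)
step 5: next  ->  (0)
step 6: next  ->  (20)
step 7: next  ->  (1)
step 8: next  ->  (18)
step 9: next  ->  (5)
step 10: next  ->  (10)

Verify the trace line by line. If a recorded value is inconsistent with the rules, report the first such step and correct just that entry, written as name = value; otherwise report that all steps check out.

step 2, x = 19

Recomputing the run from the initial state:
step 1: x = 11
step 2: x = 19
step 3: x = 3
step 4: x = 14
step 5: x = 13
step 6: x = 15
step 7: x = 11
step 8: x = 19
step 9: x = 3
step 10: x = 14
The first disagreement with the trace is at step 2, where the value should be x = 19.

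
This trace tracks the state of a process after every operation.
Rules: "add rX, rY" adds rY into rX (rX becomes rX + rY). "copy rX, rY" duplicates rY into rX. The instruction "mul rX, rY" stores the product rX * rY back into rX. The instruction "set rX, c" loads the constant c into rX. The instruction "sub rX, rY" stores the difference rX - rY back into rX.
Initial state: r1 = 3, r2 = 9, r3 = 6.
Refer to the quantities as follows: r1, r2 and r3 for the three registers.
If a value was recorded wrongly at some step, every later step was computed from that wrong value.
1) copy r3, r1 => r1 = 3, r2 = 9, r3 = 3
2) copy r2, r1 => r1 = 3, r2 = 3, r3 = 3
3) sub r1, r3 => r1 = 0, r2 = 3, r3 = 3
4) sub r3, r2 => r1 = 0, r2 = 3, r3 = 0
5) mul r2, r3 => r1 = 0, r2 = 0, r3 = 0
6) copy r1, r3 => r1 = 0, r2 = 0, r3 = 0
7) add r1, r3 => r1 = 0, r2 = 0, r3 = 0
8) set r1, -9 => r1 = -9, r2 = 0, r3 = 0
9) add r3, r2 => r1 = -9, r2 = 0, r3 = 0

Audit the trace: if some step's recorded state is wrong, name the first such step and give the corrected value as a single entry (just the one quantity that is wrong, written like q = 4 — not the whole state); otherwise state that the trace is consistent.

no error

Recomputing the run from the initial state:
step 1: r1 = 3, r2 = 9, r3 = 3
step 2: r1 = 3, r2 = 3, r3 = 3
step 3: r1 = 0, r2 = 3, r3 = 3
step 4: r1 = 0, r2 = 3, r3 = 0
step 5: r1 = 0, r2 = 0, r3 = 0
step 6: r1 = 0, r2 = 0, r3 = 0
step 7: r1 = 0, r2 = 0, r3 = 0
step 8: r1 = -9, r2 = 0, r3 = 0
step 9: r1 = -9, r2 = 0, r3 = 0
This matches the trace at every step.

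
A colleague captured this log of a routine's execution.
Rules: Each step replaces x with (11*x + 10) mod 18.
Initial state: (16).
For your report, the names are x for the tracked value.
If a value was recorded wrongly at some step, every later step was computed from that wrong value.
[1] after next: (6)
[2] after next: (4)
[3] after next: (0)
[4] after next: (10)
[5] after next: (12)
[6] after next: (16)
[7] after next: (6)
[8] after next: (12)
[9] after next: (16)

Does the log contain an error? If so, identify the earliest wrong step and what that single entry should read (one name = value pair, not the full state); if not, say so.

step 8, x = 4

1. x = (11*16 + 10) mod 18 = 6 (matches)
2. x = (11*6 + 10) mod 18 = 4 (same as recorded)
3. x = (11*4 + 10) mod 18 = 0 (exactly as logged)
4. x = (11*0 + 10) mod 18 = 10 (agrees with the log)
5. x = (11*10 + 10) mod 18 = 12 (exactly as logged)
6. x = (11*12 + 10) mod 18 = 16 (verified)
7. x = (11*16 + 10) mod 18 = 6 (no discrepancy)
8. x = (11*6 + 10) mod 18 = 4 (the log has a different value)
Step 8 is the first one off; corrected, x = 4.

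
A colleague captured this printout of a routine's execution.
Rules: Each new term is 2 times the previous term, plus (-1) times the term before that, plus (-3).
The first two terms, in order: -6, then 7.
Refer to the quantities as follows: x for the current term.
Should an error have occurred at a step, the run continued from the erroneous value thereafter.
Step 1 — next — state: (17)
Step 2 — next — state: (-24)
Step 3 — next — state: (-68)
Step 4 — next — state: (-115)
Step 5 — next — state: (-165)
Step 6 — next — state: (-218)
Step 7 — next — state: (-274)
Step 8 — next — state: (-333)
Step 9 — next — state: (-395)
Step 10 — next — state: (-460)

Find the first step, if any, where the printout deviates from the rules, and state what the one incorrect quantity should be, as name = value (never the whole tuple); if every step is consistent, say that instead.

Recomputing the run from the initial state:
step 1: x = 17
step 2: x = 24
step 3: x = 28
step 4: x = 29
step 5: x = 27
step 6: x = 22
step 7: x = 14
step 8: x = 3
step 9: x = -11
step 10: x = -28
The first disagreement with the printout is at step 2, where the value should be x = 24.

step 2, x = 24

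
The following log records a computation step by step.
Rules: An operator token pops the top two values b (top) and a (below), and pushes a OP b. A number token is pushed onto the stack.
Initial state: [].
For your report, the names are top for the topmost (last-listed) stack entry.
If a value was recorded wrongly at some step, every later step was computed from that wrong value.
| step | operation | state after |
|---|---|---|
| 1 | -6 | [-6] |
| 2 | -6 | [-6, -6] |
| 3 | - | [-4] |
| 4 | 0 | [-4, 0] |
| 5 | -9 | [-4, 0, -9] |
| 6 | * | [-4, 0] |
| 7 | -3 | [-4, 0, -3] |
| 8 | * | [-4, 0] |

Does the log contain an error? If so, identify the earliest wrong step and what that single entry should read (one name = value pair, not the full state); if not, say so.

Recomputing the run from the initial state:
step 1: [-6]
step 2: [-6, -6]
step 3: [0]
step 4: [0, 0]
step 5: [0, 0, -9]
step 6: [0, 0]
step 7: [0, 0, -3]
step 8: [0, 0]
The first disagreement with the log is at step 3, where the value should be top = 0.

step 3, top = 0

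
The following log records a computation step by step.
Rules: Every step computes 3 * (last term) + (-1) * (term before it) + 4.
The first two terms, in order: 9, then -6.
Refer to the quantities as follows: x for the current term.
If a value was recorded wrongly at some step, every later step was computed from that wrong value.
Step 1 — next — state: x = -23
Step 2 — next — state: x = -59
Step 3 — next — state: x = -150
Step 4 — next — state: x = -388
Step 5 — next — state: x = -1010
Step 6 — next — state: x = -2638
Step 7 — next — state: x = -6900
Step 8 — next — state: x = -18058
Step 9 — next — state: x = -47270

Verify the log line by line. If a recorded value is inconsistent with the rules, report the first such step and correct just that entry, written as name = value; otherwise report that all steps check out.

step 4, x = -387

Recomputing the run from the initial state:
step 1: x = -23
step 2: x = -59
step 3: x = -150
step 4: x = -387
step 5: x = -1007
step 6: x = -2630
step 7: x = -6879
step 8: x = -18003
step 9: x = -47126
The first disagreement with the log is at step 4, where the value should be x = -387.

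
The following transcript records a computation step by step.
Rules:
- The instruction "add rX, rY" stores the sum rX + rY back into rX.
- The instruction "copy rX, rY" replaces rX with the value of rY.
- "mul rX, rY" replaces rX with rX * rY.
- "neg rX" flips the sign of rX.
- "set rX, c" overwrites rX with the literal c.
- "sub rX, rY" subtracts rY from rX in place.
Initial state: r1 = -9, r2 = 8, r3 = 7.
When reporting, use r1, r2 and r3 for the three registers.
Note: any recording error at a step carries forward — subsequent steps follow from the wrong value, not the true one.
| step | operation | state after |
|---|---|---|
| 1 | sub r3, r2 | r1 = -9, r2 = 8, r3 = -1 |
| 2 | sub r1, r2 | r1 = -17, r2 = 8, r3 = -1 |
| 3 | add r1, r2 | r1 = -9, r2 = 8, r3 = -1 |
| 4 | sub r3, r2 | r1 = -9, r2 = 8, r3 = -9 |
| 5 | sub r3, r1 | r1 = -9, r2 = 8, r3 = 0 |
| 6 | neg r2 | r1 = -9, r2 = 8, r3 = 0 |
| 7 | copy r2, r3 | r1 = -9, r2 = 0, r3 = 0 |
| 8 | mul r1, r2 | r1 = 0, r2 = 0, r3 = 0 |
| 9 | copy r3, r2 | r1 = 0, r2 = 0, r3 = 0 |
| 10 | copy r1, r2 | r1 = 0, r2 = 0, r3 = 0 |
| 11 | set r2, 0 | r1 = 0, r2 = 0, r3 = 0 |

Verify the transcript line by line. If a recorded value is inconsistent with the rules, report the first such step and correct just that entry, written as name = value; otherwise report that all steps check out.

Step 1: r3 = 7 - 8 = -1 — no discrepancy.
Step 2: r1 = -9 - 8 = -17 — same as recorded.
Step 3: r1 = -17 + 8 = -9 — exactly as logged.
Step 4: r3 = -1 - 8 = -9 — matches.
Step 5: r3 = -9 - -9 = 0 — matches.
Step 6: r2 = -(8) = -8 — the transcript has a different value.
Step 6 is the first one off; corrected, r2 = -8.

step 6, r2 = -8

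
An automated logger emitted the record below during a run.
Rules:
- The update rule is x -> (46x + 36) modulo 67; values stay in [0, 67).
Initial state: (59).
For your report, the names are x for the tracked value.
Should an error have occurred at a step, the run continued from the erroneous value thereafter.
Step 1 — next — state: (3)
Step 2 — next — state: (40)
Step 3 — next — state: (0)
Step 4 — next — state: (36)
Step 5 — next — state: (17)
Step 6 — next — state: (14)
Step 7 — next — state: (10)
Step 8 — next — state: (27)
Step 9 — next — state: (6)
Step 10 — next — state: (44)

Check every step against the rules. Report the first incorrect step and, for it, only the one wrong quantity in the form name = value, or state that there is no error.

step 9, x = 5

Step 1: x = (46*59 + 36) mod 67 = 3 — consistent with the record.
Step 2: x = (46*3 + 36) mod 67 = 40 — checks out.
Step 3: x = (46*40 + 36) mod 67 = 0 — consistent with the record.
Step 4: x = (46*0 + 36) mod 67 = 36 — no discrepancy.
Step 5: x = (46*36 + 36) mod 67 = 17 — in agreement.
Step 6: x = (46*17 + 36) mod 67 = 14 — no discrepancy.
Step 7: x = (46*14 + 36) mod 67 = 10 — matches.
Step 8: x = (46*10 + 36) mod 67 = 27 — matches.
Step 9: x = (46*27 + 36) mod 67 = 5 — a discrepancy with the record.
First deviation found at step 9; the corrected entry is x = 5.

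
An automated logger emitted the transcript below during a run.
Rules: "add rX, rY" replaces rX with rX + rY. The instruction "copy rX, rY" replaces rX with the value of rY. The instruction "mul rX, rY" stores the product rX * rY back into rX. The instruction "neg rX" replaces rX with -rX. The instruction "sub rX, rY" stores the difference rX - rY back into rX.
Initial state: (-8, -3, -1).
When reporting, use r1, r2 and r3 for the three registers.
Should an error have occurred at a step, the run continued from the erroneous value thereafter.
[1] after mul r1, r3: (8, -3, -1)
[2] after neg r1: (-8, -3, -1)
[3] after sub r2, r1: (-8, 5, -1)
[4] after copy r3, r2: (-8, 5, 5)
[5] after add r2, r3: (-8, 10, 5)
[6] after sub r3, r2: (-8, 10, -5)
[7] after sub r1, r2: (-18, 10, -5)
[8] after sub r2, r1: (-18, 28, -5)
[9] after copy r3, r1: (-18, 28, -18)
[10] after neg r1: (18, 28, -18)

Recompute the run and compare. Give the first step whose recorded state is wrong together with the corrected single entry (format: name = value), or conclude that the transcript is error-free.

no error

step 1: r1 = -8 * -1 = 8 -> verified
step 2: r1 = -(8) = -8 -> matches
step 3: r2 = -3 - -8 = 5 -> consistent with the transcript
step 4: r3 = 5 -> same as recorded
step 5: r2 = 5 + 5 = 10 -> checks out
step 6: r3 = 5 - 10 = -5 -> in agreement
step 7: r1 = -8 - 10 = -18 -> agrees with the transcript
step 8: r2 = 10 - -18 = 28 -> consistent with the transcript
step 9: r3 = -18 -> checks out
step 10: r1 = -(-18) = 18 -> same as recorded
Each recorded entry agrees with the recomputation.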